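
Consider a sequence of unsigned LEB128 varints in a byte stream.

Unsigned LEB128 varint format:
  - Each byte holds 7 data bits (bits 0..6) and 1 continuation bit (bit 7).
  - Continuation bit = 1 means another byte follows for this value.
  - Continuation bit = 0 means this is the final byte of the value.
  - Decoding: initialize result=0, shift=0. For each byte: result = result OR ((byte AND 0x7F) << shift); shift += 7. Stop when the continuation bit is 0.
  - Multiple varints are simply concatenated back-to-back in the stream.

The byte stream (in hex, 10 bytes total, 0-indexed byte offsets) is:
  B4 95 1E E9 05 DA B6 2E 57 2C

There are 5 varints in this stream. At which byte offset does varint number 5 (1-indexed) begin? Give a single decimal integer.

  byte[0]=0xB4 cont=1 payload=0x34=52: acc |= 52<<0 -> acc=52 shift=7
  byte[1]=0x95 cont=1 payload=0x15=21: acc |= 21<<7 -> acc=2740 shift=14
  byte[2]=0x1E cont=0 payload=0x1E=30: acc |= 30<<14 -> acc=494260 shift=21 [end]
Varint 1: bytes[0:3] = B4 95 1E -> value 494260 (3 byte(s))
  byte[3]=0xE9 cont=1 payload=0x69=105: acc |= 105<<0 -> acc=105 shift=7
  byte[4]=0x05 cont=0 payload=0x05=5: acc |= 5<<7 -> acc=745 shift=14 [end]
Varint 2: bytes[3:5] = E9 05 -> value 745 (2 byte(s))
  byte[5]=0xDA cont=1 payload=0x5A=90: acc |= 90<<0 -> acc=90 shift=7
  byte[6]=0xB6 cont=1 payload=0x36=54: acc |= 54<<7 -> acc=7002 shift=14
  byte[7]=0x2E cont=0 payload=0x2E=46: acc |= 46<<14 -> acc=760666 shift=21 [end]
Varint 3: bytes[5:8] = DA B6 2E -> value 760666 (3 byte(s))
  byte[8]=0x57 cont=0 payload=0x57=87: acc |= 87<<0 -> acc=87 shift=7 [end]
Varint 4: bytes[8:9] = 57 -> value 87 (1 byte(s))
  byte[9]=0x2C cont=0 payload=0x2C=44: acc |= 44<<0 -> acc=44 shift=7 [end]
Varint 5: bytes[9:10] = 2C -> value 44 (1 byte(s))

Answer: 9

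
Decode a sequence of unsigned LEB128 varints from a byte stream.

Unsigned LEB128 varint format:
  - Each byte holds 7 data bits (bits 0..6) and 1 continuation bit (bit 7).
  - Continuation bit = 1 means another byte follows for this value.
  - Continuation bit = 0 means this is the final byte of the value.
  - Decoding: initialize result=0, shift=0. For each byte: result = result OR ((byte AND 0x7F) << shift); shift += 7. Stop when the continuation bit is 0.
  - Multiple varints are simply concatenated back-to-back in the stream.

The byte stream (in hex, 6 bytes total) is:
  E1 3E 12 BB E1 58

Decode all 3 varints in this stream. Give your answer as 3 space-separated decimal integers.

Answer: 8033 18 1454267

Derivation:
  byte[0]=0xE1 cont=1 payload=0x61=97: acc |= 97<<0 -> acc=97 shift=7
  byte[1]=0x3E cont=0 payload=0x3E=62: acc |= 62<<7 -> acc=8033 shift=14 [end]
Varint 1: bytes[0:2] = E1 3E -> value 8033 (2 byte(s))
  byte[2]=0x12 cont=0 payload=0x12=18: acc |= 18<<0 -> acc=18 shift=7 [end]
Varint 2: bytes[2:3] = 12 -> value 18 (1 byte(s))
  byte[3]=0xBB cont=1 payload=0x3B=59: acc |= 59<<0 -> acc=59 shift=7
  byte[4]=0xE1 cont=1 payload=0x61=97: acc |= 97<<7 -> acc=12475 shift=14
  byte[5]=0x58 cont=0 payload=0x58=88: acc |= 88<<14 -> acc=1454267 shift=21 [end]
Varint 3: bytes[3:6] = BB E1 58 -> value 1454267 (3 byte(s))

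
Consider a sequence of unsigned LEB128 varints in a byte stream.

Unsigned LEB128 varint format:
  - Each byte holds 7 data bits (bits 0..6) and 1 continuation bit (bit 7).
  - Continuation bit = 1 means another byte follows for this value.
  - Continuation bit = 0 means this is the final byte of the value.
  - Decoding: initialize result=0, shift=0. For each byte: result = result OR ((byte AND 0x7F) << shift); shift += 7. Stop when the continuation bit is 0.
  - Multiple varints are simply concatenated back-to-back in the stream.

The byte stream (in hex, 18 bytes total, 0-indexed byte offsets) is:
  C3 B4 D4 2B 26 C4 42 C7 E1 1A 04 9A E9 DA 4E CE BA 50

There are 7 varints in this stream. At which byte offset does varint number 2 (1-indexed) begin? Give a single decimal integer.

Answer: 4

Derivation:
  byte[0]=0xC3 cont=1 payload=0x43=67: acc |= 67<<0 -> acc=67 shift=7
  byte[1]=0xB4 cont=1 payload=0x34=52: acc |= 52<<7 -> acc=6723 shift=14
  byte[2]=0xD4 cont=1 payload=0x54=84: acc |= 84<<14 -> acc=1382979 shift=21
  byte[3]=0x2B cont=0 payload=0x2B=43: acc |= 43<<21 -> acc=91560515 shift=28 [end]
Varint 1: bytes[0:4] = C3 B4 D4 2B -> value 91560515 (4 byte(s))
  byte[4]=0x26 cont=0 payload=0x26=38: acc |= 38<<0 -> acc=38 shift=7 [end]
Varint 2: bytes[4:5] = 26 -> value 38 (1 byte(s))
  byte[5]=0xC4 cont=1 payload=0x44=68: acc |= 68<<0 -> acc=68 shift=7
  byte[6]=0x42 cont=0 payload=0x42=66: acc |= 66<<7 -> acc=8516 shift=14 [end]
Varint 3: bytes[5:7] = C4 42 -> value 8516 (2 byte(s))
  byte[7]=0xC7 cont=1 payload=0x47=71: acc |= 71<<0 -> acc=71 shift=7
  byte[8]=0xE1 cont=1 payload=0x61=97: acc |= 97<<7 -> acc=12487 shift=14
  byte[9]=0x1A cont=0 payload=0x1A=26: acc |= 26<<14 -> acc=438471 shift=21 [end]
Varint 4: bytes[7:10] = C7 E1 1A -> value 438471 (3 byte(s))
  byte[10]=0x04 cont=0 payload=0x04=4: acc |= 4<<0 -> acc=4 shift=7 [end]
Varint 5: bytes[10:11] = 04 -> value 4 (1 byte(s))
  byte[11]=0x9A cont=1 payload=0x1A=26: acc |= 26<<0 -> acc=26 shift=7
  byte[12]=0xE9 cont=1 payload=0x69=105: acc |= 105<<7 -> acc=13466 shift=14
  byte[13]=0xDA cont=1 payload=0x5A=90: acc |= 90<<14 -> acc=1488026 shift=21
  byte[14]=0x4E cont=0 payload=0x4E=78: acc |= 78<<21 -> acc=165065882 shift=28 [end]
Varint 6: bytes[11:15] = 9A E9 DA 4E -> value 165065882 (4 byte(s))
  byte[15]=0xCE cont=1 payload=0x4E=78: acc |= 78<<0 -> acc=78 shift=7
  byte[16]=0xBA cont=1 payload=0x3A=58: acc |= 58<<7 -> acc=7502 shift=14
  byte[17]=0x50 cont=0 payload=0x50=80: acc |= 80<<14 -> acc=1318222 shift=21 [end]
Varint 7: bytes[15:18] = CE BA 50 -> value 1318222 (3 byte(s))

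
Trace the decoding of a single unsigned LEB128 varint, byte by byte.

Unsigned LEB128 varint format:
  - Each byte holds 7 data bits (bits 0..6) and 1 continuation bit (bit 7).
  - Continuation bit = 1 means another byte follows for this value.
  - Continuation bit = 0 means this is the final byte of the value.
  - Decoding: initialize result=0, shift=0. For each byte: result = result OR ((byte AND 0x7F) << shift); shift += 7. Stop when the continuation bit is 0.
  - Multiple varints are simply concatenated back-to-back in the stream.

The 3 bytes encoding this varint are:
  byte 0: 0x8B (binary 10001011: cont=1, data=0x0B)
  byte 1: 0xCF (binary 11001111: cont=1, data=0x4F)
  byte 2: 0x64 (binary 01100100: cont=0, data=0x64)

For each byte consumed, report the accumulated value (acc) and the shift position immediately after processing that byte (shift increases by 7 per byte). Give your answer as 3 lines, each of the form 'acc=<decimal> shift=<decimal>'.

byte 0=0x8B: payload=0x0B=11, contrib = 11<<0 = 11; acc -> 11, shift -> 7
byte 1=0xCF: payload=0x4F=79, contrib = 79<<7 = 10112; acc -> 10123, shift -> 14
byte 2=0x64: payload=0x64=100, contrib = 100<<14 = 1638400; acc -> 1648523, shift -> 21

Answer: acc=11 shift=7
acc=10123 shift=14
acc=1648523 shift=21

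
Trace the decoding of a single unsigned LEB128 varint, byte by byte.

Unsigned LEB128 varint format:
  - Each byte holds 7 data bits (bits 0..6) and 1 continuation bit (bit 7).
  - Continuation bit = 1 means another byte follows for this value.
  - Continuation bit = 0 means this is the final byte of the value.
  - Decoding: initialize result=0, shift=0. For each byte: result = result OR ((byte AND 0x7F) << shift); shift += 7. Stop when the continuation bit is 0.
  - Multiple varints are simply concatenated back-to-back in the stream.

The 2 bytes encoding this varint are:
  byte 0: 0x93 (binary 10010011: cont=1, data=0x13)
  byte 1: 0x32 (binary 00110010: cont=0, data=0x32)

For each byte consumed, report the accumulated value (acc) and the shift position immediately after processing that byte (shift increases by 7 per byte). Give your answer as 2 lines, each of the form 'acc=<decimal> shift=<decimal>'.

byte 0=0x93: payload=0x13=19, contrib = 19<<0 = 19; acc -> 19, shift -> 7
byte 1=0x32: payload=0x32=50, contrib = 50<<7 = 6400; acc -> 6419, shift -> 14

Answer: acc=19 shift=7
acc=6419 shift=14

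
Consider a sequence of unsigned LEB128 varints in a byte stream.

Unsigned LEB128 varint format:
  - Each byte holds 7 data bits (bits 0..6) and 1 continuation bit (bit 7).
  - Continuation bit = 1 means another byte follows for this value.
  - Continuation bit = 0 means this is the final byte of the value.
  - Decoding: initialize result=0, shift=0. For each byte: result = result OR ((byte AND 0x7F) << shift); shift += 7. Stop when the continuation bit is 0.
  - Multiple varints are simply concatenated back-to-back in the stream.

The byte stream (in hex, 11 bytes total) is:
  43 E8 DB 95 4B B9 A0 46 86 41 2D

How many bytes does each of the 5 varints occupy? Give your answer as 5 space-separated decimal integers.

Answer: 1 4 3 2 1

Derivation:
  byte[0]=0x43 cont=0 payload=0x43=67: acc |= 67<<0 -> acc=67 shift=7 [end]
Varint 1: bytes[0:1] = 43 -> value 67 (1 byte(s))
  byte[1]=0xE8 cont=1 payload=0x68=104: acc |= 104<<0 -> acc=104 shift=7
  byte[2]=0xDB cont=1 payload=0x5B=91: acc |= 91<<7 -> acc=11752 shift=14
  byte[3]=0x95 cont=1 payload=0x15=21: acc |= 21<<14 -> acc=355816 shift=21
  byte[4]=0x4B cont=0 payload=0x4B=75: acc |= 75<<21 -> acc=157642216 shift=28 [end]
Varint 2: bytes[1:5] = E8 DB 95 4B -> value 157642216 (4 byte(s))
  byte[5]=0xB9 cont=1 payload=0x39=57: acc |= 57<<0 -> acc=57 shift=7
  byte[6]=0xA0 cont=1 payload=0x20=32: acc |= 32<<7 -> acc=4153 shift=14
  byte[7]=0x46 cont=0 payload=0x46=70: acc |= 70<<14 -> acc=1151033 shift=21 [end]
Varint 3: bytes[5:8] = B9 A0 46 -> value 1151033 (3 byte(s))
  byte[8]=0x86 cont=1 payload=0x06=6: acc |= 6<<0 -> acc=6 shift=7
  byte[9]=0x41 cont=0 payload=0x41=65: acc |= 65<<7 -> acc=8326 shift=14 [end]
Varint 4: bytes[8:10] = 86 41 -> value 8326 (2 byte(s))
  byte[10]=0x2D cont=0 payload=0x2D=45: acc |= 45<<0 -> acc=45 shift=7 [end]
Varint 5: bytes[10:11] = 2D -> value 45 (1 byte(s))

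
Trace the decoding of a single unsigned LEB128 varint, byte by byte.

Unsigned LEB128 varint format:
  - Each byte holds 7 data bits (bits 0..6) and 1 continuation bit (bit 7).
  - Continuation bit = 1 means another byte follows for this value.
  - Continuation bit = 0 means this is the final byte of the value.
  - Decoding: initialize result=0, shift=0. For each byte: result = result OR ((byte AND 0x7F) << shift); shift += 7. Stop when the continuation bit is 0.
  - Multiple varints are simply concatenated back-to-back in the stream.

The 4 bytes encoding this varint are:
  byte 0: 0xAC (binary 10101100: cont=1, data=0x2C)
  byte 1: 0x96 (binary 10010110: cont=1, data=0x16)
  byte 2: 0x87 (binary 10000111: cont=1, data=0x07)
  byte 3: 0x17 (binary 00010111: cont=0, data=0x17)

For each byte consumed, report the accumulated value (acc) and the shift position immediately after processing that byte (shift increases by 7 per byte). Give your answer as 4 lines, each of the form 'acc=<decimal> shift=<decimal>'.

byte 0=0xAC: payload=0x2C=44, contrib = 44<<0 = 44; acc -> 44, shift -> 7
byte 1=0x96: payload=0x16=22, contrib = 22<<7 = 2816; acc -> 2860, shift -> 14
byte 2=0x87: payload=0x07=7, contrib = 7<<14 = 114688; acc -> 117548, shift -> 21
byte 3=0x17: payload=0x17=23, contrib = 23<<21 = 48234496; acc -> 48352044, shift -> 28

Answer: acc=44 shift=7
acc=2860 shift=14
acc=117548 shift=21
acc=48352044 shift=28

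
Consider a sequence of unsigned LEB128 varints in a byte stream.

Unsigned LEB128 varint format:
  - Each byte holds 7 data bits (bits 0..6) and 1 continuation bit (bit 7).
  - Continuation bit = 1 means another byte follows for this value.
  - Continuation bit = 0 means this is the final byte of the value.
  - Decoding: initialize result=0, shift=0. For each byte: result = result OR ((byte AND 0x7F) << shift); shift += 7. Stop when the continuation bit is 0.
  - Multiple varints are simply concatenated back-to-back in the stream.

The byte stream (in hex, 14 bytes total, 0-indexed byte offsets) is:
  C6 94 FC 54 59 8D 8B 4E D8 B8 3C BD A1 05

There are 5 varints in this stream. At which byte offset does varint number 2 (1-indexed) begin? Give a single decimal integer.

  byte[0]=0xC6 cont=1 payload=0x46=70: acc |= 70<<0 -> acc=70 shift=7
  byte[1]=0x94 cont=1 payload=0x14=20: acc |= 20<<7 -> acc=2630 shift=14
  byte[2]=0xFC cont=1 payload=0x7C=124: acc |= 124<<14 -> acc=2034246 shift=21
  byte[3]=0x54 cont=0 payload=0x54=84: acc |= 84<<21 -> acc=178195014 shift=28 [end]
Varint 1: bytes[0:4] = C6 94 FC 54 -> value 178195014 (4 byte(s))
  byte[4]=0x59 cont=0 payload=0x59=89: acc |= 89<<0 -> acc=89 shift=7 [end]
Varint 2: bytes[4:5] = 59 -> value 89 (1 byte(s))
  byte[5]=0x8D cont=1 payload=0x0D=13: acc |= 13<<0 -> acc=13 shift=7
  byte[6]=0x8B cont=1 payload=0x0B=11: acc |= 11<<7 -> acc=1421 shift=14
  byte[7]=0x4E cont=0 payload=0x4E=78: acc |= 78<<14 -> acc=1279373 shift=21 [end]
Varint 3: bytes[5:8] = 8D 8B 4E -> value 1279373 (3 byte(s))
  byte[8]=0xD8 cont=1 payload=0x58=88: acc |= 88<<0 -> acc=88 shift=7
  byte[9]=0xB8 cont=1 payload=0x38=56: acc |= 56<<7 -> acc=7256 shift=14
  byte[10]=0x3C cont=0 payload=0x3C=60: acc |= 60<<14 -> acc=990296 shift=21 [end]
Varint 4: bytes[8:11] = D8 B8 3C -> value 990296 (3 byte(s))
  byte[11]=0xBD cont=1 payload=0x3D=61: acc |= 61<<0 -> acc=61 shift=7
  byte[12]=0xA1 cont=1 payload=0x21=33: acc |= 33<<7 -> acc=4285 shift=14
  byte[13]=0x05 cont=0 payload=0x05=5: acc |= 5<<14 -> acc=86205 shift=21 [end]
Varint 5: bytes[11:14] = BD A1 05 -> value 86205 (3 byte(s))

Answer: 4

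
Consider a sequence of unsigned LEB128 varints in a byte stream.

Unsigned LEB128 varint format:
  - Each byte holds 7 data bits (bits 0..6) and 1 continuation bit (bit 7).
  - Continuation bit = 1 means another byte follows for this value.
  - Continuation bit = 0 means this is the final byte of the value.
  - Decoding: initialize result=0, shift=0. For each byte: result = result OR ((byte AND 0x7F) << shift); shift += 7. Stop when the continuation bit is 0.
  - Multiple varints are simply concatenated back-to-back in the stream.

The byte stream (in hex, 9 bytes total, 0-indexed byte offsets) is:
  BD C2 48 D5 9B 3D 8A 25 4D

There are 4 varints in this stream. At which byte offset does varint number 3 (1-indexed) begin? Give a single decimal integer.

  byte[0]=0xBD cont=1 payload=0x3D=61: acc |= 61<<0 -> acc=61 shift=7
  byte[1]=0xC2 cont=1 payload=0x42=66: acc |= 66<<7 -> acc=8509 shift=14
  byte[2]=0x48 cont=0 payload=0x48=72: acc |= 72<<14 -> acc=1188157 shift=21 [end]
Varint 1: bytes[0:3] = BD C2 48 -> value 1188157 (3 byte(s))
  byte[3]=0xD5 cont=1 payload=0x55=85: acc |= 85<<0 -> acc=85 shift=7
  byte[4]=0x9B cont=1 payload=0x1B=27: acc |= 27<<7 -> acc=3541 shift=14
  byte[5]=0x3D cont=0 payload=0x3D=61: acc |= 61<<14 -> acc=1002965 shift=21 [end]
Varint 2: bytes[3:6] = D5 9B 3D -> value 1002965 (3 byte(s))
  byte[6]=0x8A cont=1 payload=0x0A=10: acc |= 10<<0 -> acc=10 shift=7
  byte[7]=0x25 cont=0 payload=0x25=37: acc |= 37<<7 -> acc=4746 shift=14 [end]
Varint 3: bytes[6:8] = 8A 25 -> value 4746 (2 byte(s))
  byte[8]=0x4D cont=0 payload=0x4D=77: acc |= 77<<0 -> acc=77 shift=7 [end]
Varint 4: bytes[8:9] = 4D -> value 77 (1 byte(s))

Answer: 6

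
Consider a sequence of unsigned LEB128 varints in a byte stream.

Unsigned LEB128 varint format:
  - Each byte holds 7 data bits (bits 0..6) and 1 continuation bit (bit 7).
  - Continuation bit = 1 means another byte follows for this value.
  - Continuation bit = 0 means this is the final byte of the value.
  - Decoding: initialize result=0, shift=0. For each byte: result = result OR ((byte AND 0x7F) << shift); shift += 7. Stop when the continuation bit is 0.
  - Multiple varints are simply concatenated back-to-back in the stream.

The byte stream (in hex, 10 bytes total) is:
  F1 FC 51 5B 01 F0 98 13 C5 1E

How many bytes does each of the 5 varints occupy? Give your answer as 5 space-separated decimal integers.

  byte[0]=0xF1 cont=1 payload=0x71=113: acc |= 113<<0 -> acc=113 shift=7
  byte[1]=0xFC cont=1 payload=0x7C=124: acc |= 124<<7 -> acc=15985 shift=14
  byte[2]=0x51 cont=0 payload=0x51=81: acc |= 81<<14 -> acc=1343089 shift=21 [end]
Varint 1: bytes[0:3] = F1 FC 51 -> value 1343089 (3 byte(s))
  byte[3]=0x5B cont=0 payload=0x5B=91: acc |= 91<<0 -> acc=91 shift=7 [end]
Varint 2: bytes[3:4] = 5B -> value 91 (1 byte(s))
  byte[4]=0x01 cont=0 payload=0x01=1: acc |= 1<<0 -> acc=1 shift=7 [end]
Varint 3: bytes[4:5] = 01 -> value 1 (1 byte(s))
  byte[5]=0xF0 cont=1 payload=0x70=112: acc |= 112<<0 -> acc=112 shift=7
  byte[6]=0x98 cont=1 payload=0x18=24: acc |= 24<<7 -> acc=3184 shift=14
  byte[7]=0x13 cont=0 payload=0x13=19: acc |= 19<<14 -> acc=314480 shift=21 [end]
Varint 4: bytes[5:8] = F0 98 13 -> value 314480 (3 byte(s))
  byte[8]=0xC5 cont=1 payload=0x45=69: acc |= 69<<0 -> acc=69 shift=7
  byte[9]=0x1E cont=0 payload=0x1E=30: acc |= 30<<7 -> acc=3909 shift=14 [end]
Varint 5: bytes[8:10] = C5 1E -> value 3909 (2 byte(s))

Answer: 3 1 1 3 2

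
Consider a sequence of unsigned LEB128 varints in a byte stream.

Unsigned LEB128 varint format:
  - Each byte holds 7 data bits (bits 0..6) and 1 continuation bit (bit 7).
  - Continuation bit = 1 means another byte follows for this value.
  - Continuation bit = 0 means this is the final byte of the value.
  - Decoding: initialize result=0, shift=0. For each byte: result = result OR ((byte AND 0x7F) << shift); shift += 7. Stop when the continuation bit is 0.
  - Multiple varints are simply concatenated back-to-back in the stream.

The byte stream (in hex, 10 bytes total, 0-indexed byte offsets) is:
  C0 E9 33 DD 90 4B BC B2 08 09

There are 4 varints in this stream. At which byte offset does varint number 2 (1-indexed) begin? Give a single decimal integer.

  byte[0]=0xC0 cont=1 payload=0x40=64: acc |= 64<<0 -> acc=64 shift=7
  byte[1]=0xE9 cont=1 payload=0x69=105: acc |= 105<<7 -> acc=13504 shift=14
  byte[2]=0x33 cont=0 payload=0x33=51: acc |= 51<<14 -> acc=849088 shift=21 [end]
Varint 1: bytes[0:3] = C0 E9 33 -> value 849088 (3 byte(s))
  byte[3]=0xDD cont=1 payload=0x5D=93: acc |= 93<<0 -> acc=93 shift=7
  byte[4]=0x90 cont=1 payload=0x10=16: acc |= 16<<7 -> acc=2141 shift=14
  byte[5]=0x4B cont=0 payload=0x4B=75: acc |= 75<<14 -> acc=1230941 shift=21 [end]
Varint 2: bytes[3:6] = DD 90 4B -> value 1230941 (3 byte(s))
  byte[6]=0xBC cont=1 payload=0x3C=60: acc |= 60<<0 -> acc=60 shift=7
  byte[7]=0xB2 cont=1 payload=0x32=50: acc |= 50<<7 -> acc=6460 shift=14
  byte[8]=0x08 cont=0 payload=0x08=8: acc |= 8<<14 -> acc=137532 shift=21 [end]
Varint 3: bytes[6:9] = BC B2 08 -> value 137532 (3 byte(s))
  byte[9]=0x09 cont=0 payload=0x09=9: acc |= 9<<0 -> acc=9 shift=7 [end]
Varint 4: bytes[9:10] = 09 -> value 9 (1 byte(s))

Answer: 3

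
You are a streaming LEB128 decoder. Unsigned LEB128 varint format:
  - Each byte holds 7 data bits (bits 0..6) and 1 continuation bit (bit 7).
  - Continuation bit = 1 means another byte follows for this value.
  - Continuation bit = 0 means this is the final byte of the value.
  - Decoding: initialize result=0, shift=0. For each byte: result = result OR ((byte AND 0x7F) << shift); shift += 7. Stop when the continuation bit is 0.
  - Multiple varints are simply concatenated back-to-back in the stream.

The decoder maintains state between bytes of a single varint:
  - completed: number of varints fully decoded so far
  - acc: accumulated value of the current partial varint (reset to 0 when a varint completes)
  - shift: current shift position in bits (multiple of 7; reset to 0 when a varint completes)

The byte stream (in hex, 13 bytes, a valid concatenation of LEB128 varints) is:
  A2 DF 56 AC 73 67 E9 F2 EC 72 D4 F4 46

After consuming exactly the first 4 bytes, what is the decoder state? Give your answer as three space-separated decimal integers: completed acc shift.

Answer: 1 44 7

Derivation:
byte[0]=0xA2 cont=1 payload=0x22: acc |= 34<<0 -> completed=0 acc=34 shift=7
byte[1]=0xDF cont=1 payload=0x5F: acc |= 95<<7 -> completed=0 acc=12194 shift=14
byte[2]=0x56 cont=0 payload=0x56: varint #1 complete (value=1421218); reset -> completed=1 acc=0 shift=0
byte[3]=0xAC cont=1 payload=0x2C: acc |= 44<<0 -> completed=1 acc=44 shift=7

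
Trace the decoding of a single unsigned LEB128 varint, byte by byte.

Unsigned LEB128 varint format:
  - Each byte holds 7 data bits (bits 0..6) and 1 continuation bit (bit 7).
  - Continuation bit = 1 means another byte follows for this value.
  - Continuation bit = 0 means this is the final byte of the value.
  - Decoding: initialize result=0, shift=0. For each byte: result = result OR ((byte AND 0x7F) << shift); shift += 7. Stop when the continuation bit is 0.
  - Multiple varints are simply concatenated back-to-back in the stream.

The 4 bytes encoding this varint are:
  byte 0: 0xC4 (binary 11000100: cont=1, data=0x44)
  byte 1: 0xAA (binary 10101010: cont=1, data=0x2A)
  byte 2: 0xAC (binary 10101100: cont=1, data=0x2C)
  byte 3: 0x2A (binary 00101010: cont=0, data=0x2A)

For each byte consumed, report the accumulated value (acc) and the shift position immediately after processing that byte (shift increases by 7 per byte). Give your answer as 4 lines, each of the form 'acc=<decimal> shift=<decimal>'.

Answer: acc=68 shift=7
acc=5444 shift=14
acc=726340 shift=21
acc=88806724 shift=28

Derivation:
byte 0=0xC4: payload=0x44=68, contrib = 68<<0 = 68; acc -> 68, shift -> 7
byte 1=0xAA: payload=0x2A=42, contrib = 42<<7 = 5376; acc -> 5444, shift -> 14
byte 2=0xAC: payload=0x2C=44, contrib = 44<<14 = 720896; acc -> 726340, shift -> 21
byte 3=0x2A: payload=0x2A=42, contrib = 42<<21 = 88080384; acc -> 88806724, shift -> 28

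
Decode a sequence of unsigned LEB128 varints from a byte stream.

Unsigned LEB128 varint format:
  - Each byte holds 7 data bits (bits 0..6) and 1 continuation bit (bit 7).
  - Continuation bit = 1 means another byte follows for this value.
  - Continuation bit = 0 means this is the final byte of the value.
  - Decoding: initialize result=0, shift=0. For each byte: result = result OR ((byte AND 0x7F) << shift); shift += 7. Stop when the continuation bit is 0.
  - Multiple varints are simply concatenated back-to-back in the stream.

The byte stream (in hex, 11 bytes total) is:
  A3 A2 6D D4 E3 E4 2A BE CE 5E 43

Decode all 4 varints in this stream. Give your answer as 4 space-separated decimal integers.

  byte[0]=0xA3 cont=1 payload=0x23=35: acc |= 35<<0 -> acc=35 shift=7
  byte[1]=0xA2 cont=1 payload=0x22=34: acc |= 34<<7 -> acc=4387 shift=14
  byte[2]=0x6D cont=0 payload=0x6D=109: acc |= 109<<14 -> acc=1790243 shift=21 [end]
Varint 1: bytes[0:3] = A3 A2 6D -> value 1790243 (3 byte(s))
  byte[3]=0xD4 cont=1 payload=0x54=84: acc |= 84<<0 -> acc=84 shift=7
  byte[4]=0xE3 cont=1 payload=0x63=99: acc |= 99<<7 -> acc=12756 shift=14
  byte[5]=0xE4 cont=1 payload=0x64=100: acc |= 100<<14 -> acc=1651156 shift=21
  byte[6]=0x2A cont=0 payload=0x2A=42: acc |= 42<<21 -> acc=89731540 shift=28 [end]
Varint 2: bytes[3:7] = D4 E3 E4 2A -> value 89731540 (4 byte(s))
  byte[7]=0xBE cont=1 payload=0x3E=62: acc |= 62<<0 -> acc=62 shift=7
  byte[8]=0xCE cont=1 payload=0x4E=78: acc |= 78<<7 -> acc=10046 shift=14
  byte[9]=0x5E cont=0 payload=0x5E=94: acc |= 94<<14 -> acc=1550142 shift=21 [end]
Varint 3: bytes[7:10] = BE CE 5E -> value 1550142 (3 byte(s))
  byte[10]=0x43 cont=0 payload=0x43=67: acc |= 67<<0 -> acc=67 shift=7 [end]
Varint 4: bytes[10:11] = 43 -> value 67 (1 byte(s))

Answer: 1790243 89731540 1550142 67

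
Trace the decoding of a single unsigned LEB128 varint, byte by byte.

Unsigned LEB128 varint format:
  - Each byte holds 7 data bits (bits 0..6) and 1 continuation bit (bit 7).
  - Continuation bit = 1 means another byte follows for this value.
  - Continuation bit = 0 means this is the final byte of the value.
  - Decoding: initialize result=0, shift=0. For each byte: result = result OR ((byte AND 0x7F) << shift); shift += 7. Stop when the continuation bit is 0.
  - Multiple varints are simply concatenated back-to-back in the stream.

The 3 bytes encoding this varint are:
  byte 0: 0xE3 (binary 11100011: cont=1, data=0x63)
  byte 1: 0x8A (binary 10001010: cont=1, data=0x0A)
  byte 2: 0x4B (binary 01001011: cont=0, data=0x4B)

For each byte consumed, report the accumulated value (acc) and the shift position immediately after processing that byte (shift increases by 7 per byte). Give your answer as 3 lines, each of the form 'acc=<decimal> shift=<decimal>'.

byte 0=0xE3: payload=0x63=99, contrib = 99<<0 = 99; acc -> 99, shift -> 7
byte 1=0x8A: payload=0x0A=10, contrib = 10<<7 = 1280; acc -> 1379, shift -> 14
byte 2=0x4B: payload=0x4B=75, contrib = 75<<14 = 1228800; acc -> 1230179, shift -> 21

Answer: acc=99 shift=7
acc=1379 shift=14
acc=1230179 shift=21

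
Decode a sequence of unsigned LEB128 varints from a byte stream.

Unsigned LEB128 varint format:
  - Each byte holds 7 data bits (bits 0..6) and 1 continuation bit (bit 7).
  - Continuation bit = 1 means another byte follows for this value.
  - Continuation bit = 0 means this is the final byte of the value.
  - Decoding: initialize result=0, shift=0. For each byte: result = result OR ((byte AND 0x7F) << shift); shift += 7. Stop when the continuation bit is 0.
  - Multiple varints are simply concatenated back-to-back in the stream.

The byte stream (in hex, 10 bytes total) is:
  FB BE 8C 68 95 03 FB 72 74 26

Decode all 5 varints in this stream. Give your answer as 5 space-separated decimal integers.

  byte[0]=0xFB cont=1 payload=0x7B=123: acc |= 123<<0 -> acc=123 shift=7
  byte[1]=0xBE cont=1 payload=0x3E=62: acc |= 62<<7 -> acc=8059 shift=14
  byte[2]=0x8C cont=1 payload=0x0C=12: acc |= 12<<14 -> acc=204667 shift=21
  byte[3]=0x68 cont=0 payload=0x68=104: acc |= 104<<21 -> acc=218308475 shift=28 [end]
Varint 1: bytes[0:4] = FB BE 8C 68 -> value 218308475 (4 byte(s))
  byte[4]=0x95 cont=1 payload=0x15=21: acc |= 21<<0 -> acc=21 shift=7
  byte[5]=0x03 cont=0 payload=0x03=3: acc |= 3<<7 -> acc=405 shift=14 [end]
Varint 2: bytes[4:6] = 95 03 -> value 405 (2 byte(s))
  byte[6]=0xFB cont=1 payload=0x7B=123: acc |= 123<<0 -> acc=123 shift=7
  byte[7]=0x72 cont=0 payload=0x72=114: acc |= 114<<7 -> acc=14715 shift=14 [end]
Varint 3: bytes[6:8] = FB 72 -> value 14715 (2 byte(s))
  byte[8]=0x74 cont=0 payload=0x74=116: acc |= 116<<0 -> acc=116 shift=7 [end]
Varint 4: bytes[8:9] = 74 -> value 116 (1 byte(s))
  byte[9]=0x26 cont=0 payload=0x26=38: acc |= 38<<0 -> acc=38 shift=7 [end]
Varint 5: bytes[9:10] = 26 -> value 38 (1 byte(s))

Answer: 218308475 405 14715 116 38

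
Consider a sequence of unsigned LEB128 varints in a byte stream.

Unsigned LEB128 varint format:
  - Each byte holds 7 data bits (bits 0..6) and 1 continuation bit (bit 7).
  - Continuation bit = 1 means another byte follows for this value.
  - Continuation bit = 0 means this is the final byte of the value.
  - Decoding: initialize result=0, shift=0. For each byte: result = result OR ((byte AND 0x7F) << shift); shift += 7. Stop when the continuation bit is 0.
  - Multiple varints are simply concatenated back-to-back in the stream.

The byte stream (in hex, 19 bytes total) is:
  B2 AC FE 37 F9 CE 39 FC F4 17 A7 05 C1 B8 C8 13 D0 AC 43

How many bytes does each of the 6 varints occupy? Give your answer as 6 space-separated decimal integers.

  byte[0]=0xB2 cont=1 payload=0x32=50: acc |= 50<<0 -> acc=50 shift=7
  byte[1]=0xAC cont=1 payload=0x2C=44: acc |= 44<<7 -> acc=5682 shift=14
  byte[2]=0xFE cont=1 payload=0x7E=126: acc |= 126<<14 -> acc=2070066 shift=21
  byte[3]=0x37 cont=0 payload=0x37=55: acc |= 55<<21 -> acc=117413426 shift=28 [end]
Varint 1: bytes[0:4] = B2 AC FE 37 -> value 117413426 (4 byte(s))
  byte[4]=0xF9 cont=1 payload=0x79=121: acc |= 121<<0 -> acc=121 shift=7
  byte[5]=0xCE cont=1 payload=0x4E=78: acc |= 78<<7 -> acc=10105 shift=14
  byte[6]=0x39 cont=0 payload=0x39=57: acc |= 57<<14 -> acc=943993 shift=21 [end]
Varint 2: bytes[4:7] = F9 CE 39 -> value 943993 (3 byte(s))
  byte[7]=0xFC cont=1 payload=0x7C=124: acc |= 124<<0 -> acc=124 shift=7
  byte[8]=0xF4 cont=1 payload=0x74=116: acc |= 116<<7 -> acc=14972 shift=14
  byte[9]=0x17 cont=0 payload=0x17=23: acc |= 23<<14 -> acc=391804 shift=21 [end]
Varint 3: bytes[7:10] = FC F4 17 -> value 391804 (3 byte(s))
  byte[10]=0xA7 cont=1 payload=0x27=39: acc |= 39<<0 -> acc=39 shift=7
  byte[11]=0x05 cont=0 payload=0x05=5: acc |= 5<<7 -> acc=679 shift=14 [end]
Varint 4: bytes[10:12] = A7 05 -> value 679 (2 byte(s))
  byte[12]=0xC1 cont=1 payload=0x41=65: acc |= 65<<0 -> acc=65 shift=7
  byte[13]=0xB8 cont=1 payload=0x38=56: acc |= 56<<7 -> acc=7233 shift=14
  byte[14]=0xC8 cont=1 payload=0x48=72: acc |= 72<<14 -> acc=1186881 shift=21
  byte[15]=0x13 cont=0 payload=0x13=19: acc |= 19<<21 -> acc=41032769 shift=28 [end]
Varint 5: bytes[12:16] = C1 B8 C8 13 -> value 41032769 (4 byte(s))
  byte[16]=0xD0 cont=1 payload=0x50=80: acc |= 80<<0 -> acc=80 shift=7
  byte[17]=0xAC cont=1 payload=0x2C=44: acc |= 44<<7 -> acc=5712 shift=14
  byte[18]=0x43 cont=0 payload=0x43=67: acc |= 67<<14 -> acc=1103440 shift=21 [end]
Varint 6: bytes[16:19] = D0 AC 43 -> value 1103440 (3 byte(s))

Answer: 4 3 3 2 4 3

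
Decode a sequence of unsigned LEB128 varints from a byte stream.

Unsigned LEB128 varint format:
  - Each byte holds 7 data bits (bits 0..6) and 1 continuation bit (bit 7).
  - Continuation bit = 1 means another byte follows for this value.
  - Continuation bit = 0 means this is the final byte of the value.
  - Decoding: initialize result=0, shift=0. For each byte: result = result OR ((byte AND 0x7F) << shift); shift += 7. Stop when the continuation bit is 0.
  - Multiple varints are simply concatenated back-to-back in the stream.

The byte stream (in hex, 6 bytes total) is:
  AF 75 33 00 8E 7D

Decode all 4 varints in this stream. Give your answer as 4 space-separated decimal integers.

  byte[0]=0xAF cont=1 payload=0x2F=47: acc |= 47<<0 -> acc=47 shift=7
  byte[1]=0x75 cont=0 payload=0x75=117: acc |= 117<<7 -> acc=15023 shift=14 [end]
Varint 1: bytes[0:2] = AF 75 -> value 15023 (2 byte(s))
  byte[2]=0x33 cont=0 payload=0x33=51: acc |= 51<<0 -> acc=51 shift=7 [end]
Varint 2: bytes[2:3] = 33 -> value 51 (1 byte(s))
  byte[3]=0x00 cont=0 payload=0x00=0: acc |= 0<<0 -> acc=0 shift=7 [end]
Varint 3: bytes[3:4] = 00 -> value 0 (1 byte(s))
  byte[4]=0x8E cont=1 payload=0x0E=14: acc |= 14<<0 -> acc=14 shift=7
  byte[5]=0x7D cont=0 payload=0x7D=125: acc |= 125<<7 -> acc=16014 shift=14 [end]
Varint 4: bytes[4:6] = 8E 7D -> value 16014 (2 byte(s))

Answer: 15023 51 0 16014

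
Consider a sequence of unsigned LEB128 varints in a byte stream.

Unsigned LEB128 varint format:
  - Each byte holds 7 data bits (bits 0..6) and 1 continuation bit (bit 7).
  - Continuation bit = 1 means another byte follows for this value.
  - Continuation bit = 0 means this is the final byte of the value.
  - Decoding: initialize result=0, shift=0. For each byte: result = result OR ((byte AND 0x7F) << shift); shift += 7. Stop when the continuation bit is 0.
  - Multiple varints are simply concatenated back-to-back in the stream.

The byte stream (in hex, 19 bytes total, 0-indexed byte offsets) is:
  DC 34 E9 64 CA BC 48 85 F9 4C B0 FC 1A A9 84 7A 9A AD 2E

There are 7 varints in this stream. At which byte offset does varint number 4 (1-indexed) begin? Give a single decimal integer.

Answer: 7

Derivation:
  byte[0]=0xDC cont=1 payload=0x5C=92: acc |= 92<<0 -> acc=92 shift=7
  byte[1]=0x34 cont=0 payload=0x34=52: acc |= 52<<7 -> acc=6748 shift=14 [end]
Varint 1: bytes[0:2] = DC 34 -> value 6748 (2 byte(s))
  byte[2]=0xE9 cont=1 payload=0x69=105: acc |= 105<<0 -> acc=105 shift=7
  byte[3]=0x64 cont=0 payload=0x64=100: acc |= 100<<7 -> acc=12905 shift=14 [end]
Varint 2: bytes[2:4] = E9 64 -> value 12905 (2 byte(s))
  byte[4]=0xCA cont=1 payload=0x4A=74: acc |= 74<<0 -> acc=74 shift=7
  byte[5]=0xBC cont=1 payload=0x3C=60: acc |= 60<<7 -> acc=7754 shift=14
  byte[6]=0x48 cont=0 payload=0x48=72: acc |= 72<<14 -> acc=1187402 shift=21 [end]
Varint 3: bytes[4:7] = CA BC 48 -> value 1187402 (3 byte(s))
  byte[7]=0x85 cont=1 payload=0x05=5: acc |= 5<<0 -> acc=5 shift=7
  byte[8]=0xF9 cont=1 payload=0x79=121: acc |= 121<<7 -> acc=15493 shift=14
  byte[9]=0x4C cont=0 payload=0x4C=76: acc |= 76<<14 -> acc=1260677 shift=21 [end]
Varint 4: bytes[7:10] = 85 F9 4C -> value 1260677 (3 byte(s))
  byte[10]=0xB0 cont=1 payload=0x30=48: acc |= 48<<0 -> acc=48 shift=7
  byte[11]=0xFC cont=1 payload=0x7C=124: acc |= 124<<7 -> acc=15920 shift=14
  byte[12]=0x1A cont=0 payload=0x1A=26: acc |= 26<<14 -> acc=441904 shift=21 [end]
Varint 5: bytes[10:13] = B0 FC 1A -> value 441904 (3 byte(s))
  byte[13]=0xA9 cont=1 payload=0x29=41: acc |= 41<<0 -> acc=41 shift=7
  byte[14]=0x84 cont=1 payload=0x04=4: acc |= 4<<7 -> acc=553 shift=14
  byte[15]=0x7A cont=0 payload=0x7A=122: acc |= 122<<14 -> acc=1999401 shift=21 [end]
Varint 6: bytes[13:16] = A9 84 7A -> value 1999401 (3 byte(s))
  byte[16]=0x9A cont=1 payload=0x1A=26: acc |= 26<<0 -> acc=26 shift=7
  byte[17]=0xAD cont=1 payload=0x2D=45: acc |= 45<<7 -> acc=5786 shift=14
  byte[18]=0x2E cont=0 payload=0x2E=46: acc |= 46<<14 -> acc=759450 shift=21 [end]
Varint 7: bytes[16:19] = 9A AD 2E -> value 759450 (3 byte(s))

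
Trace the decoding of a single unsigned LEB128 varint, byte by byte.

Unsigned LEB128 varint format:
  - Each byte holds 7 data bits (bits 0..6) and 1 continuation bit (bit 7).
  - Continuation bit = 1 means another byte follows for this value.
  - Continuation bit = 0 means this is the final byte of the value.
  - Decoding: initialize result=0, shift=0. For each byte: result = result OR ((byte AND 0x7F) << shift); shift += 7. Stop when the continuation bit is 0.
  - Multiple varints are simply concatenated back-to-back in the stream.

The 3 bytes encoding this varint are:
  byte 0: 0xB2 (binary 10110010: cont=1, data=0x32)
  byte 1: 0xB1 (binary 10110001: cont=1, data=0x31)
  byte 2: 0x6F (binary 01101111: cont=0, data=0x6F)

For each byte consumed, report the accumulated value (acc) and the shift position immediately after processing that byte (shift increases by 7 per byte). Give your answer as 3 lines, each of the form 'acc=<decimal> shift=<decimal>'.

byte 0=0xB2: payload=0x32=50, contrib = 50<<0 = 50; acc -> 50, shift -> 7
byte 1=0xB1: payload=0x31=49, contrib = 49<<7 = 6272; acc -> 6322, shift -> 14
byte 2=0x6F: payload=0x6F=111, contrib = 111<<14 = 1818624; acc -> 1824946, shift -> 21

Answer: acc=50 shift=7
acc=6322 shift=14
acc=1824946 shift=21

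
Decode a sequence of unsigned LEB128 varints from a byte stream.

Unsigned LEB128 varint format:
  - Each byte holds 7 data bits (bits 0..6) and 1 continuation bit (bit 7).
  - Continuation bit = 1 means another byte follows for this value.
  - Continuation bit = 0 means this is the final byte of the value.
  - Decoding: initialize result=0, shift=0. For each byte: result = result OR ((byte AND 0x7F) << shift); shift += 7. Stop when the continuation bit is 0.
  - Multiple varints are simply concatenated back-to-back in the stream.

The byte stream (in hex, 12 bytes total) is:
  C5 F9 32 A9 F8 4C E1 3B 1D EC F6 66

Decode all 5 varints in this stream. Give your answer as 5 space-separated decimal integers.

Answer: 834757 1260585 7649 29 1686380

Derivation:
  byte[0]=0xC5 cont=1 payload=0x45=69: acc |= 69<<0 -> acc=69 shift=7
  byte[1]=0xF9 cont=1 payload=0x79=121: acc |= 121<<7 -> acc=15557 shift=14
  byte[2]=0x32 cont=0 payload=0x32=50: acc |= 50<<14 -> acc=834757 shift=21 [end]
Varint 1: bytes[0:3] = C5 F9 32 -> value 834757 (3 byte(s))
  byte[3]=0xA9 cont=1 payload=0x29=41: acc |= 41<<0 -> acc=41 shift=7
  byte[4]=0xF8 cont=1 payload=0x78=120: acc |= 120<<7 -> acc=15401 shift=14
  byte[5]=0x4C cont=0 payload=0x4C=76: acc |= 76<<14 -> acc=1260585 shift=21 [end]
Varint 2: bytes[3:6] = A9 F8 4C -> value 1260585 (3 byte(s))
  byte[6]=0xE1 cont=1 payload=0x61=97: acc |= 97<<0 -> acc=97 shift=7
  byte[7]=0x3B cont=0 payload=0x3B=59: acc |= 59<<7 -> acc=7649 shift=14 [end]
Varint 3: bytes[6:8] = E1 3B -> value 7649 (2 byte(s))
  byte[8]=0x1D cont=0 payload=0x1D=29: acc |= 29<<0 -> acc=29 shift=7 [end]
Varint 4: bytes[8:9] = 1D -> value 29 (1 byte(s))
  byte[9]=0xEC cont=1 payload=0x6C=108: acc |= 108<<0 -> acc=108 shift=7
  byte[10]=0xF6 cont=1 payload=0x76=118: acc |= 118<<7 -> acc=15212 shift=14
  byte[11]=0x66 cont=0 payload=0x66=102: acc |= 102<<14 -> acc=1686380 shift=21 [end]
Varint 5: bytes[9:12] = EC F6 66 -> value 1686380 (3 byte(s))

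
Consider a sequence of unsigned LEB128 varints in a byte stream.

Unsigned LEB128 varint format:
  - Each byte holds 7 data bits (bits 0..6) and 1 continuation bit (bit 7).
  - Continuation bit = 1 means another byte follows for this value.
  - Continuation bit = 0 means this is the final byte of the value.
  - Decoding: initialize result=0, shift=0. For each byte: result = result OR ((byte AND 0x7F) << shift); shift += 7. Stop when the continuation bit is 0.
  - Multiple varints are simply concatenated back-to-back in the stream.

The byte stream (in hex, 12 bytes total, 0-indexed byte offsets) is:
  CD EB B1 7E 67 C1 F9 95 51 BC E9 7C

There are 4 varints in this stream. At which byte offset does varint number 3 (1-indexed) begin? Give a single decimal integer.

  byte[0]=0xCD cont=1 payload=0x4D=77: acc |= 77<<0 -> acc=77 shift=7
  byte[1]=0xEB cont=1 payload=0x6B=107: acc |= 107<<7 -> acc=13773 shift=14
  byte[2]=0xB1 cont=1 payload=0x31=49: acc |= 49<<14 -> acc=816589 shift=21
  byte[3]=0x7E cont=0 payload=0x7E=126: acc |= 126<<21 -> acc=265057741 shift=28 [end]
Varint 1: bytes[0:4] = CD EB B1 7E -> value 265057741 (4 byte(s))
  byte[4]=0x67 cont=0 payload=0x67=103: acc |= 103<<0 -> acc=103 shift=7 [end]
Varint 2: bytes[4:5] = 67 -> value 103 (1 byte(s))
  byte[5]=0xC1 cont=1 payload=0x41=65: acc |= 65<<0 -> acc=65 shift=7
  byte[6]=0xF9 cont=1 payload=0x79=121: acc |= 121<<7 -> acc=15553 shift=14
  byte[7]=0x95 cont=1 payload=0x15=21: acc |= 21<<14 -> acc=359617 shift=21
  byte[8]=0x51 cont=0 payload=0x51=81: acc |= 81<<21 -> acc=170228929 shift=28 [end]
Varint 3: bytes[5:9] = C1 F9 95 51 -> value 170228929 (4 byte(s))
  byte[9]=0xBC cont=1 payload=0x3C=60: acc |= 60<<0 -> acc=60 shift=7
  byte[10]=0xE9 cont=1 payload=0x69=105: acc |= 105<<7 -> acc=13500 shift=14
  byte[11]=0x7C cont=0 payload=0x7C=124: acc |= 124<<14 -> acc=2045116 shift=21 [end]
Varint 4: bytes[9:12] = BC E9 7C -> value 2045116 (3 byte(s))

Answer: 5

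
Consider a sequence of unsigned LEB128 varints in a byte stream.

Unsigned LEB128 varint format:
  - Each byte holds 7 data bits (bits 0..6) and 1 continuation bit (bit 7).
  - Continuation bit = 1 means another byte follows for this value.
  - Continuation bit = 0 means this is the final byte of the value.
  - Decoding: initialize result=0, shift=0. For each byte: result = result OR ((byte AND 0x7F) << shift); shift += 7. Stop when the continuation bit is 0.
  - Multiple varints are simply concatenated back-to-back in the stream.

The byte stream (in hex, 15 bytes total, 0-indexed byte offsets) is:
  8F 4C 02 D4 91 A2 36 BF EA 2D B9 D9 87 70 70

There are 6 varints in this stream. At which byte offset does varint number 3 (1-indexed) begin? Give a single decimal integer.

Answer: 3

Derivation:
  byte[0]=0x8F cont=1 payload=0x0F=15: acc |= 15<<0 -> acc=15 shift=7
  byte[1]=0x4C cont=0 payload=0x4C=76: acc |= 76<<7 -> acc=9743 shift=14 [end]
Varint 1: bytes[0:2] = 8F 4C -> value 9743 (2 byte(s))
  byte[2]=0x02 cont=0 payload=0x02=2: acc |= 2<<0 -> acc=2 shift=7 [end]
Varint 2: bytes[2:3] = 02 -> value 2 (1 byte(s))
  byte[3]=0xD4 cont=1 payload=0x54=84: acc |= 84<<0 -> acc=84 shift=7
  byte[4]=0x91 cont=1 payload=0x11=17: acc |= 17<<7 -> acc=2260 shift=14
  byte[5]=0xA2 cont=1 payload=0x22=34: acc |= 34<<14 -> acc=559316 shift=21
  byte[6]=0x36 cont=0 payload=0x36=54: acc |= 54<<21 -> acc=113805524 shift=28 [end]
Varint 3: bytes[3:7] = D4 91 A2 36 -> value 113805524 (4 byte(s))
  byte[7]=0xBF cont=1 payload=0x3F=63: acc |= 63<<0 -> acc=63 shift=7
  byte[8]=0xEA cont=1 payload=0x6A=106: acc |= 106<<7 -> acc=13631 shift=14
  byte[9]=0x2D cont=0 payload=0x2D=45: acc |= 45<<14 -> acc=750911 shift=21 [end]
Varint 4: bytes[7:10] = BF EA 2D -> value 750911 (3 byte(s))
  byte[10]=0xB9 cont=1 payload=0x39=57: acc |= 57<<0 -> acc=57 shift=7
  byte[11]=0xD9 cont=1 payload=0x59=89: acc |= 89<<7 -> acc=11449 shift=14
  byte[12]=0x87 cont=1 payload=0x07=7: acc |= 7<<14 -> acc=126137 shift=21
  byte[13]=0x70 cont=0 payload=0x70=112: acc |= 112<<21 -> acc=235007161 shift=28 [end]
Varint 5: bytes[10:14] = B9 D9 87 70 -> value 235007161 (4 byte(s))
  byte[14]=0x70 cont=0 payload=0x70=112: acc |= 112<<0 -> acc=112 shift=7 [end]
Varint 6: bytes[14:15] = 70 -> value 112 (1 byte(s))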